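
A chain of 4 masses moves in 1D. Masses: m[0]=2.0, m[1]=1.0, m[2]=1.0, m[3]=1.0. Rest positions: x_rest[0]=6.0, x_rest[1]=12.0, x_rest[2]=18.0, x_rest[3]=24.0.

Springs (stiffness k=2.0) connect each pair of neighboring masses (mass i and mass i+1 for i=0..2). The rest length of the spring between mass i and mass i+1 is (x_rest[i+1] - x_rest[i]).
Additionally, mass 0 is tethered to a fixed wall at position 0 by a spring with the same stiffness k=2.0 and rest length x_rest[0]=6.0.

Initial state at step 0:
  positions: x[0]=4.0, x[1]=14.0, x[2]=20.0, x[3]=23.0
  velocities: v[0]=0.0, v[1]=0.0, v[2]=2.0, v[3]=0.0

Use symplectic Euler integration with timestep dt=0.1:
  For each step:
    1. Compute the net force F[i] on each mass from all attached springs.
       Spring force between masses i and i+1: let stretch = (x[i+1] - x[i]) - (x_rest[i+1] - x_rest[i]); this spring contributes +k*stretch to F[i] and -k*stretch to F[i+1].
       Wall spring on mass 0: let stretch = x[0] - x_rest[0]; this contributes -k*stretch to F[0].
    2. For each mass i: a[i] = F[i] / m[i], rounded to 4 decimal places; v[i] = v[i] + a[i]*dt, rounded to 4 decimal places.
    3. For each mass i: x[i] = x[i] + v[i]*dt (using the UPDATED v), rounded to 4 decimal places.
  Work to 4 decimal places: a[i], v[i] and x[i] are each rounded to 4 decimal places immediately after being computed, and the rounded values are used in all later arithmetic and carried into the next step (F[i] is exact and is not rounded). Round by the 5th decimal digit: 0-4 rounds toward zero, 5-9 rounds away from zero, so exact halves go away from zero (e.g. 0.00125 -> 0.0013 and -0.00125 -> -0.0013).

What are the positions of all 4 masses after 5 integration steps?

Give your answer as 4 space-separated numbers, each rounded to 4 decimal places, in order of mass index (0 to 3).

Step 0: x=[4.0000 14.0000 20.0000 23.0000] v=[0.0000 0.0000 2.0000 0.0000]
Step 1: x=[4.0600 13.9200 20.1400 23.0600] v=[0.6000 -0.8000 1.4000 0.6000]
Step 2: x=[4.1780 13.7672 20.2140 23.1816] v=[1.1800 -1.5280 0.7400 1.2160]
Step 3: x=[4.3501 13.5516 20.2184 23.3639] v=[1.7211 -2.1565 0.0442 1.8225]
Step 4: x=[4.5707 13.2853 20.1524 23.6032] v=[2.2062 -2.6634 -0.6601 2.3934]
Step 5: x=[4.8328 12.9820 20.0181 23.8935] v=[2.6206 -3.0329 -1.3434 2.9032]

Answer: 4.8328 12.9820 20.0181 23.8935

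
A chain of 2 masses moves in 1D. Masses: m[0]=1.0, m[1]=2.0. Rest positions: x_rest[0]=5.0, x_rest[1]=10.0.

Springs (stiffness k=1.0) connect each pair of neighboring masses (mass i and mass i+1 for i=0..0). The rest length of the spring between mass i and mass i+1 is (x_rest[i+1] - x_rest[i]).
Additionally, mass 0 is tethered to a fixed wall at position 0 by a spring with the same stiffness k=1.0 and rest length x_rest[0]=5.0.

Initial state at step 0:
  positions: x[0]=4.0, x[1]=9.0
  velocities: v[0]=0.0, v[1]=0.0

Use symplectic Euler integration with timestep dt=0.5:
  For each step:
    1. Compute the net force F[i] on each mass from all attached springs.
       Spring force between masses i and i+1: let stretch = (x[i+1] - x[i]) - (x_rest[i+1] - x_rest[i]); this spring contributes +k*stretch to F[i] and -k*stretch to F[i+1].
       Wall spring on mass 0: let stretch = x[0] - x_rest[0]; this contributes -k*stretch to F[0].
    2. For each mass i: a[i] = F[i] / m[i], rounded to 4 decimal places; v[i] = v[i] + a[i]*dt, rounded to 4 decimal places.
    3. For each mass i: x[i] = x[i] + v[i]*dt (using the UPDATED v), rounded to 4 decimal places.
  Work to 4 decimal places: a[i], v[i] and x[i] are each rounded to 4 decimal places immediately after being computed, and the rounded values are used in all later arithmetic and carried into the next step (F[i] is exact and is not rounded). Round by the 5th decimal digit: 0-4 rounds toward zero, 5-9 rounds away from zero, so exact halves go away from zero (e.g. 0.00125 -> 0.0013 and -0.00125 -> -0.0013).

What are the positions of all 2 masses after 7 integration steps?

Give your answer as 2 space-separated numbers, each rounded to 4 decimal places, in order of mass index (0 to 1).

Step 0: x=[4.0000 9.0000] v=[0.0000 0.0000]
Step 1: x=[4.2500 9.0000] v=[0.5000 0.0000]
Step 2: x=[4.6250 9.0313] v=[0.7500 0.0625]
Step 3: x=[4.9454 9.1368] v=[0.6407 0.2110]
Step 4: x=[5.0773 9.3434] v=[0.2637 0.4132]
Step 5: x=[5.0064 9.6418] v=[-0.1419 0.5967]
Step 6: x=[4.8427 9.9858] v=[-0.3274 0.6879]
Step 7: x=[4.7541 10.3119] v=[-0.1772 0.6521]

Answer: 4.7541 10.3119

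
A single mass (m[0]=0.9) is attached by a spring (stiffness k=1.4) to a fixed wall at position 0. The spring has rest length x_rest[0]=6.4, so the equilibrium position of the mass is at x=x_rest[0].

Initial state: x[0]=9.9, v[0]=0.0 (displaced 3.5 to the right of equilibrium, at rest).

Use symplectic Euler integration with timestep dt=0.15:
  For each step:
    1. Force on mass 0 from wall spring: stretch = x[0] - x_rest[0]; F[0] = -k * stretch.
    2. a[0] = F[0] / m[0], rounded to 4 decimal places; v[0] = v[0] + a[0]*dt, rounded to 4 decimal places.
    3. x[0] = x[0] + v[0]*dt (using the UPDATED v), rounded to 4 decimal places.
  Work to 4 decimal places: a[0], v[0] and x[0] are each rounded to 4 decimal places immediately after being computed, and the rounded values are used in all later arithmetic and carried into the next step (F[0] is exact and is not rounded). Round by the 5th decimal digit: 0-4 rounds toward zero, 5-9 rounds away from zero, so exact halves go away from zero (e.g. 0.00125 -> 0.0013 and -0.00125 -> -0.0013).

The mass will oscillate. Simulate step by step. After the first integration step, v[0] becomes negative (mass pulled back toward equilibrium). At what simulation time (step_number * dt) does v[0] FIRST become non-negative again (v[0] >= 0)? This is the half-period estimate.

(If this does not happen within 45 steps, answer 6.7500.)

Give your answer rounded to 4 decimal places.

Answer: 2.5500

Derivation:
Step 0: x=[9.9000] v=[0.0000]
Step 1: x=[9.7775] v=[-0.8167]
Step 2: x=[9.5368] v=[-1.6048]
Step 3: x=[9.1863] v=[-2.3367]
Step 4: x=[8.7383] v=[-2.9868]
Step 5: x=[8.2084] v=[-3.5324]
Step 6: x=[7.6152] v=[-3.9544]
Step 7: x=[6.9795] v=[-4.2379]
Step 8: x=[6.3235] v=[-4.3731]
Step 9: x=[5.6702] v=[-4.3553]
Step 10: x=[5.0425] v=[-4.1850]
Step 11: x=[4.4623] v=[-3.8682]
Step 12: x=[3.9499] v=[-3.4161]
Step 13: x=[3.5232] v=[-2.8444]
Step 14: x=[3.1972] v=[-2.1732]
Step 15: x=[2.9833] v=[-1.4259]
Step 16: x=[2.8890] v=[-0.6287]
Step 17: x=[2.9176] v=[0.1905]
First v>=0 after going negative at step 17, time=2.5500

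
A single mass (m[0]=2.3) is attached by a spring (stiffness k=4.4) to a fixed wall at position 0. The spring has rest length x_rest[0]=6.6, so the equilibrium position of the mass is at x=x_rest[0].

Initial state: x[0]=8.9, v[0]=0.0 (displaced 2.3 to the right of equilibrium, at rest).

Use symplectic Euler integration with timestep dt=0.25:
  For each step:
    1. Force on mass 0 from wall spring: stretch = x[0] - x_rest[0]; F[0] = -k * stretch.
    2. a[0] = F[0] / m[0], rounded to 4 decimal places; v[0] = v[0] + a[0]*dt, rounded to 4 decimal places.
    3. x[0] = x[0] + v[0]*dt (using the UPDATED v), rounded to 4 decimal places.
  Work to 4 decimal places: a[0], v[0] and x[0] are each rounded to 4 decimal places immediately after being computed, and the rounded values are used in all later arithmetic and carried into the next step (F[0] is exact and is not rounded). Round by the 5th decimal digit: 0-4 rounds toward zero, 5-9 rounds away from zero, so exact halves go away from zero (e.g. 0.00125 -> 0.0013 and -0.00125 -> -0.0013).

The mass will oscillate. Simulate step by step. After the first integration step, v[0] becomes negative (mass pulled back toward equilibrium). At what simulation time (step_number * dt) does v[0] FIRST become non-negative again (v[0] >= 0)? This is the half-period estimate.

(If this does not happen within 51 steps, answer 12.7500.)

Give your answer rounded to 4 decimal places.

Step 0: x=[8.9000] v=[0.0000]
Step 1: x=[8.6250] v=[-1.1000]
Step 2: x=[8.1079] v=[-2.0685]
Step 3: x=[7.4105] v=[-2.7897]
Step 4: x=[6.6162] v=[-3.1773]
Step 5: x=[5.8199] v=[-3.1851]
Step 6: x=[5.1169] v=[-2.8120]
Step 7: x=[4.5912] v=[-2.1027]
Step 8: x=[4.3057] v=[-1.1420]
Step 9: x=[4.2945] v=[-0.0447]
Step 10: x=[4.5590] v=[1.0579]
First v>=0 after going negative at step 10, time=2.5000

Answer: 2.5000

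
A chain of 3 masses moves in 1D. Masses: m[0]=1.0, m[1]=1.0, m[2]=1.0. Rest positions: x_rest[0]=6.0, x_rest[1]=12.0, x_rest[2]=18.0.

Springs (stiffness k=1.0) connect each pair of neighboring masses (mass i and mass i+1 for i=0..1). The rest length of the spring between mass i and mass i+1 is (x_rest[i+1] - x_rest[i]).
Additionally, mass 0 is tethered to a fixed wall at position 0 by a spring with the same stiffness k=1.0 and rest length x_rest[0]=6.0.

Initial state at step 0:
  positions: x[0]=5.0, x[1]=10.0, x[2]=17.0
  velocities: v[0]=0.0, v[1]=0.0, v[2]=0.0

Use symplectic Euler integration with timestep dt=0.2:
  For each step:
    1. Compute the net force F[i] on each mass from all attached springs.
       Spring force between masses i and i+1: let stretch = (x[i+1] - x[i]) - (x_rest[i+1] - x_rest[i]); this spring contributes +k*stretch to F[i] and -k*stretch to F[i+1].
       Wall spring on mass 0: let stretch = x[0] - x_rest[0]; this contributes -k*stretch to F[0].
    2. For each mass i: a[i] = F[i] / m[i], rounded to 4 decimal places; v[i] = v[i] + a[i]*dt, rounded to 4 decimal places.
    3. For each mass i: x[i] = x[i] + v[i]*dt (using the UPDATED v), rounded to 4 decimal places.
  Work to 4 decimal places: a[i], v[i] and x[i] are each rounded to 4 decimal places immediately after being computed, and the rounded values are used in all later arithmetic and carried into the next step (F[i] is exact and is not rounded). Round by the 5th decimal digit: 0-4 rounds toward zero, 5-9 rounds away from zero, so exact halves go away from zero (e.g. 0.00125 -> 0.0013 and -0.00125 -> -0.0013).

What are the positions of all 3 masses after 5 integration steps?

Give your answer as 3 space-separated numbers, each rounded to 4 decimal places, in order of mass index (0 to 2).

Answer: 5.0966 10.9458 16.5542

Derivation:
Step 0: x=[5.0000 10.0000 17.0000] v=[0.0000 0.0000 0.0000]
Step 1: x=[5.0000 10.0800 16.9600] v=[0.0000 0.4000 -0.2000]
Step 2: x=[5.0032 10.2320 16.8848] v=[0.0160 0.7600 -0.3760]
Step 3: x=[5.0154 10.4410 16.7835] v=[0.0611 1.0448 -0.5066]
Step 4: x=[5.0440 10.6866 16.6685] v=[0.1431 1.2282 -0.5751]
Step 5: x=[5.0966 10.9458 16.5542] v=[0.2628 1.2961 -0.5715]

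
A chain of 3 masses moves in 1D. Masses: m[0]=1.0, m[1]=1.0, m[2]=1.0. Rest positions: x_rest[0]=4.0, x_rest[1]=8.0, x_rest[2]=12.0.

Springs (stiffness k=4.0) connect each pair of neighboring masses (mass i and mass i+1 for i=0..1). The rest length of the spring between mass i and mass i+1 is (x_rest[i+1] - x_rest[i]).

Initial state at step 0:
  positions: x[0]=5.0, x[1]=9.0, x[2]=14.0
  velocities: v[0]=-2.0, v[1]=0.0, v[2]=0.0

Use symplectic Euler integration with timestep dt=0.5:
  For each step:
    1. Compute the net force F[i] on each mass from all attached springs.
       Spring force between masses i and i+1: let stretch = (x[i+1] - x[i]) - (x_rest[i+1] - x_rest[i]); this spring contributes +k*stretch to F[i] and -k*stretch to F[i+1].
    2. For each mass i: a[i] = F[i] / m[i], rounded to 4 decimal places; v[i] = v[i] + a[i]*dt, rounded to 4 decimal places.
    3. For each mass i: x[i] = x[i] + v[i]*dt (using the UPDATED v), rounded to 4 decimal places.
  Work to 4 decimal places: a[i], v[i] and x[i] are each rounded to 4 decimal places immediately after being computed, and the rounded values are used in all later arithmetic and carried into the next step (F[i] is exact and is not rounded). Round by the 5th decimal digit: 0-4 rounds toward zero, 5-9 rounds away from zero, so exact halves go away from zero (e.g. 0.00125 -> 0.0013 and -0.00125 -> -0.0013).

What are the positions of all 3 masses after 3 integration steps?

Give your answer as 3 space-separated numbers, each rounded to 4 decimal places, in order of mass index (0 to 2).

Step 0: x=[5.0000 9.0000 14.0000] v=[-2.0000 0.0000 0.0000]
Step 1: x=[4.0000 10.0000 13.0000] v=[-2.0000 2.0000 -2.0000]
Step 2: x=[5.0000 8.0000 13.0000] v=[2.0000 -4.0000 0.0000]
Step 3: x=[5.0000 8.0000 12.0000] v=[0.0000 0.0000 -2.0000]

Answer: 5.0000 8.0000 12.0000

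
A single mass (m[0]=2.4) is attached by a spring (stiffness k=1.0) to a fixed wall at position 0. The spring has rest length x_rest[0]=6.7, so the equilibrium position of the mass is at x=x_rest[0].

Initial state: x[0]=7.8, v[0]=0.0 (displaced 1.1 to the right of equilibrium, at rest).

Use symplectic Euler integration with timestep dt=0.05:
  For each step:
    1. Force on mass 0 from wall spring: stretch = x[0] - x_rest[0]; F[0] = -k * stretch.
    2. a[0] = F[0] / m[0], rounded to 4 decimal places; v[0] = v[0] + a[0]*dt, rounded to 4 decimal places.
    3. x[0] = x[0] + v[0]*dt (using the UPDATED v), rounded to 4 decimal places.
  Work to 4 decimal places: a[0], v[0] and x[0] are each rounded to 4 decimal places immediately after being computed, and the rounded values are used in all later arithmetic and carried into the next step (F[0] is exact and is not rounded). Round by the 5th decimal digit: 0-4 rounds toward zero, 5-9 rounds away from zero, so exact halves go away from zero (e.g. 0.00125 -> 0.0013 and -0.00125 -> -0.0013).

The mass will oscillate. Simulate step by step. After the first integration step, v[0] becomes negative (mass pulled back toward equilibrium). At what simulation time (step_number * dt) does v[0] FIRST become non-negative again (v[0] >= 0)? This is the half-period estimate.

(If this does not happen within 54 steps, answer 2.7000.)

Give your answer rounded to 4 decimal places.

Step 0: x=[7.8000] v=[0.0000]
Step 1: x=[7.7989] v=[-0.0229]
Step 2: x=[7.7966] v=[-0.0458]
Step 3: x=[7.7932] v=[-0.0686]
Step 4: x=[7.7886] v=[-0.0914]
Step 5: x=[7.7829] v=[-0.1141]
Step 6: x=[7.7761] v=[-0.1367]
Step 7: x=[7.7681] v=[-0.1591]
Step 8: x=[7.7590] v=[-0.1814]
Step 9: x=[7.7488] v=[-0.2035]
Step 10: x=[7.7375] v=[-0.2254]
Step 11: x=[7.7252] v=[-0.2470]
Step 12: x=[7.7118] v=[-0.2684]
Step 13: x=[7.6973] v=[-0.2895]
Step 14: x=[7.6818] v=[-0.3103]
Step 15: x=[7.6653] v=[-0.3308]
Step 16: x=[7.6478] v=[-0.3509]
Step 17: x=[7.6293] v=[-0.3706]
Step 18: x=[7.6098] v=[-0.3900]
Step 19: x=[7.5894] v=[-0.4090]
Step 20: x=[7.5680] v=[-0.4275]
Step 21: x=[7.5457] v=[-0.4456]
Step 22: x=[7.5225] v=[-0.4632]
Step 23: x=[7.4985] v=[-0.4803]
Step 24: x=[7.4737] v=[-0.4969]
Step 25: x=[7.4481] v=[-0.5130]
Step 26: x=[7.4217] v=[-0.5286]
Step 27: x=[7.3945] v=[-0.5436]
Step 28: x=[7.3666] v=[-0.5581]
Step 29: x=[7.3380] v=[-0.5720]
Step 30: x=[7.3087] v=[-0.5853]
Step 31: x=[7.2788] v=[-0.5980]
Step 32: x=[7.2483] v=[-0.6101]
Step 33: x=[7.2172] v=[-0.6215]
Step 34: x=[7.1856] v=[-0.6323]
Step 35: x=[7.1535] v=[-0.6424]
Step 36: x=[7.1209] v=[-0.6519]
Step 37: x=[7.0879] v=[-0.6607]
Step 38: x=[7.0545] v=[-0.6688]
Step 39: x=[7.0207] v=[-0.6762]
Step 40: x=[6.9866] v=[-0.6829]
Step 41: x=[6.9522] v=[-0.6889]
Step 42: x=[6.9175] v=[-0.6942]
Step 43: x=[6.8826] v=[-0.6987]
Step 44: x=[6.8475] v=[-0.7025]
Step 45: x=[6.8122] v=[-0.7056]
Step 46: x=[6.7768] v=[-0.7079]
Step 47: x=[6.7413] v=[-0.7095]
Step 48: x=[6.7058] v=[-0.7104]
Step 49: x=[6.6703] v=[-0.7105]
Step 50: x=[6.6348] v=[-0.7099]
Step 51: x=[6.5994] v=[-0.7085]
Step 52: x=[6.5641] v=[-0.7064]
Step 53: x=[6.5289] v=[-0.7036]
Step 54: x=[6.4939] v=[-0.7000]
v[0] did not become non-negative within 54 steps; using fallback time=2.7000

Answer: 2.7000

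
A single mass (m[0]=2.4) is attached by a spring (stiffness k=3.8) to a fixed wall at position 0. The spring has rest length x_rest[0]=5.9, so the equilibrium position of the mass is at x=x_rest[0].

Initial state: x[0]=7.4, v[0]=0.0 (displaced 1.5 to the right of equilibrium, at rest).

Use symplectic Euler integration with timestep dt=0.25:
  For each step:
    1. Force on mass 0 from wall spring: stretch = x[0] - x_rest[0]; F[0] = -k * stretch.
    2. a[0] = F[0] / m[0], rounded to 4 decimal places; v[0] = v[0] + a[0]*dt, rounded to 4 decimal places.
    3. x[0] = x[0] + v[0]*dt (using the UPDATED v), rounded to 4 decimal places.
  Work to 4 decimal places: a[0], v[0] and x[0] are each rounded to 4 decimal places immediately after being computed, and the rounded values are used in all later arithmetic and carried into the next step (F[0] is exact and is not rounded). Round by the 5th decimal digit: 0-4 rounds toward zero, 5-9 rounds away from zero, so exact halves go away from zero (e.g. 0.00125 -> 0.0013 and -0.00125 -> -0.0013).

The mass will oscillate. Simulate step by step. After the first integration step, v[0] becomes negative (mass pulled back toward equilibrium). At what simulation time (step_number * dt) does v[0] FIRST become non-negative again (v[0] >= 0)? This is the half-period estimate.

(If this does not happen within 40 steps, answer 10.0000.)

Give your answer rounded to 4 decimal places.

Answer: 2.5000

Derivation:
Step 0: x=[7.4000] v=[0.0000]
Step 1: x=[7.2516] v=[-0.5938]
Step 2: x=[6.9694] v=[-1.1288]
Step 3: x=[6.5814] v=[-1.5521]
Step 4: x=[6.1260] v=[-1.8218]
Step 5: x=[5.6482] v=[-1.9113]
Step 6: x=[5.1953] v=[-1.8116]
Step 7: x=[4.8121] v=[-1.5327]
Step 8: x=[4.5366] v=[-1.1021]
Step 9: x=[4.3960] v=[-0.5624]
Step 10: x=[4.4042] v=[0.0329]
First v>=0 after going negative at step 10, time=2.5000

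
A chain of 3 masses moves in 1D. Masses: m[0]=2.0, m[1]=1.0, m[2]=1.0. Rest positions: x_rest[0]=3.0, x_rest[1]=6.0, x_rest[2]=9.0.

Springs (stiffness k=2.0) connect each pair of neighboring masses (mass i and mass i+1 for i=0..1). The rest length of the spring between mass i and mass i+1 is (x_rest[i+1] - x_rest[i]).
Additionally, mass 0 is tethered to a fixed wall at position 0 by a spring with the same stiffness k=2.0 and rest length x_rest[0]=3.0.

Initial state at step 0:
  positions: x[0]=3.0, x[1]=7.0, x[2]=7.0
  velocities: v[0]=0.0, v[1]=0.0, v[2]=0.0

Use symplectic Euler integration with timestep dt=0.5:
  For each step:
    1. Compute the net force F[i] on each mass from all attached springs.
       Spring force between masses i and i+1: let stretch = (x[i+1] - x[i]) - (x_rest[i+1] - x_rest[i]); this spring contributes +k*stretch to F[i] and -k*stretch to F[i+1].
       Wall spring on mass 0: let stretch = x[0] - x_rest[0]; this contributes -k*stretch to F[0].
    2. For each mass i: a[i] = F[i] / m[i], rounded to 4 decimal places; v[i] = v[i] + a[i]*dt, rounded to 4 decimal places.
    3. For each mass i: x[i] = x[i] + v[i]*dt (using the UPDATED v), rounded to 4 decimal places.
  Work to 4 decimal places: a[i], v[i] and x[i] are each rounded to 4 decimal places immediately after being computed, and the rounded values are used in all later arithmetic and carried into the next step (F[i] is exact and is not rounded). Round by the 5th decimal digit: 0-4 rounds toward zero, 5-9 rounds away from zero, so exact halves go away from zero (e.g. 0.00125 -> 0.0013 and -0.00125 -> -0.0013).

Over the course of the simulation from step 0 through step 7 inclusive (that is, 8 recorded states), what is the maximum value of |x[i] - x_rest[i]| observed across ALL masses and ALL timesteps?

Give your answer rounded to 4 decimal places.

Step 0: x=[3.0000 7.0000 7.0000] v=[0.0000 0.0000 0.0000]
Step 1: x=[3.2500 5.0000 8.5000] v=[0.5000 -4.0000 3.0000]
Step 2: x=[3.1250 3.8750 9.7500] v=[-0.2500 -2.2500 2.5000]
Step 3: x=[2.4063 5.3125 9.5625] v=[-1.4375 2.8750 -0.3750]
Step 4: x=[1.8125 7.4219 8.7500] v=[-1.1876 4.2188 -1.6250]
Step 5: x=[2.1680 7.3907 8.7735] v=[0.7109 -0.0625 0.0469]
Step 6: x=[3.2872 5.4395 9.6056] v=[2.2383 -3.9024 1.6641]
Step 7: x=[4.1227 4.4952 9.8546] v=[1.6709 -1.8886 0.4980]
Max displacement = 2.1250

Answer: 2.1250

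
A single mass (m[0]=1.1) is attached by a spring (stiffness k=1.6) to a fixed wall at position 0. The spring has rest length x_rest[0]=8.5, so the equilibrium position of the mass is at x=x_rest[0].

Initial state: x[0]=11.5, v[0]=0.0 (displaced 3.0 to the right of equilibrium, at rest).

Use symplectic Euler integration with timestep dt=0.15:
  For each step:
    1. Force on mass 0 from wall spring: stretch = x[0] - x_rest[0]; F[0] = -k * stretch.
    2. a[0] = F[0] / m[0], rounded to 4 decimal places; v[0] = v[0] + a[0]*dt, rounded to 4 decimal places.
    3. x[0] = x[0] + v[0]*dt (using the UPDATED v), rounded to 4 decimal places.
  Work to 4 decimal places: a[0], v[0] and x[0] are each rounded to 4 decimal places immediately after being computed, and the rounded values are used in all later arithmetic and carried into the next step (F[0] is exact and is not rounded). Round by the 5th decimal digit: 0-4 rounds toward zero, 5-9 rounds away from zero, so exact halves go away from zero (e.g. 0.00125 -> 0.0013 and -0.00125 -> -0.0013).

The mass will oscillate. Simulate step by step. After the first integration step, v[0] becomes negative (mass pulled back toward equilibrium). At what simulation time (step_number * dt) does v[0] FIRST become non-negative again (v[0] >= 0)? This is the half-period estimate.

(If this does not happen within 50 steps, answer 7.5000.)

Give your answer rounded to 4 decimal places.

Answer: 2.7000

Derivation:
Step 0: x=[11.5000] v=[0.0000]
Step 1: x=[11.4018] v=[-0.6545]
Step 2: x=[11.2087] v=[-1.2876]
Step 3: x=[10.9269] v=[-1.8786]
Step 4: x=[10.5657] v=[-2.4081]
Step 5: x=[10.1369] v=[-2.8588]
Step 6: x=[9.6545] v=[-3.2159]
Step 7: x=[9.1343] v=[-3.4678]
Step 8: x=[8.5934] v=[-3.6062]
Step 9: x=[8.0494] v=[-3.6266]
Step 10: x=[7.5202] v=[-3.5283]
Step 11: x=[7.0230] v=[-3.3145]
Step 12: x=[6.5742] v=[-2.9922]
Step 13: x=[6.1884] v=[-2.5720]
Step 14: x=[5.8782] v=[-2.0677]
Step 15: x=[5.6538] v=[-1.4957]
Step 16: x=[5.5226] v=[-0.8747]
Step 17: x=[5.4888] v=[-0.2251]
Step 18: x=[5.5536] v=[0.4319]
First v>=0 after going negative at step 18, time=2.7000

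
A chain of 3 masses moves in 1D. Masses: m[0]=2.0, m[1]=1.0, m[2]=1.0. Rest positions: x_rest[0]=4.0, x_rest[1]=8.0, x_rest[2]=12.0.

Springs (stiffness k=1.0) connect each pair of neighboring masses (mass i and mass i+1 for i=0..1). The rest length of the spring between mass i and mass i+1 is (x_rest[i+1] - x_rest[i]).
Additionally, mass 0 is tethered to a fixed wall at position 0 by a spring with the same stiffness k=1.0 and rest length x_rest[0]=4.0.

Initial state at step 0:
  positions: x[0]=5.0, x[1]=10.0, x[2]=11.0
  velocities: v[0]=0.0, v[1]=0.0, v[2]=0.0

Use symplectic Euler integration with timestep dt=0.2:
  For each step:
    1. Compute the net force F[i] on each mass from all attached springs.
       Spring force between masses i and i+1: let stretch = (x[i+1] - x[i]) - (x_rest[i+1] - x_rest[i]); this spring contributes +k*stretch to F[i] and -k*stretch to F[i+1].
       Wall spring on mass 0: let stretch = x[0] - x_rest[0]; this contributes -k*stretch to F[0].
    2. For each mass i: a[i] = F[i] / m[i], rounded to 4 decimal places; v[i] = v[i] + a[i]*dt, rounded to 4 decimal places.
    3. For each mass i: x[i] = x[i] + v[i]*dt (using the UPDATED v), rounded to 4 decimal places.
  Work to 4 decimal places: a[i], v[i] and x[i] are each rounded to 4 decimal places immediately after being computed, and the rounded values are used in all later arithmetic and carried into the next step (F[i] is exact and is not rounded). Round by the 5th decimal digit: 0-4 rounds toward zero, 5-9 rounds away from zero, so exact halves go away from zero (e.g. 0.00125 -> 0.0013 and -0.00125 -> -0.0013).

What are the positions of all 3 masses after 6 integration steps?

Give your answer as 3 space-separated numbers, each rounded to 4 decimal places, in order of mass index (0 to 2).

Answer: 4.8137 7.7151 12.8273

Derivation:
Step 0: x=[5.0000 10.0000 11.0000] v=[0.0000 0.0000 0.0000]
Step 1: x=[5.0000 9.8400 11.1200] v=[0.0000 -0.8000 0.6000]
Step 2: x=[4.9968 9.5376 11.3488] v=[-0.0160 -1.5120 1.1440]
Step 3: x=[4.9845 9.1260 11.6652] v=[-0.0616 -2.0579 1.5818]
Step 4: x=[4.9553 8.6503 12.0400] v=[-0.1459 -2.3784 1.8740]
Step 5: x=[4.9009 8.1624 12.4392] v=[-0.2719 -2.4395 1.9961]
Step 6: x=[4.8137 7.7151 12.8273] v=[-0.4358 -2.2364 1.9407]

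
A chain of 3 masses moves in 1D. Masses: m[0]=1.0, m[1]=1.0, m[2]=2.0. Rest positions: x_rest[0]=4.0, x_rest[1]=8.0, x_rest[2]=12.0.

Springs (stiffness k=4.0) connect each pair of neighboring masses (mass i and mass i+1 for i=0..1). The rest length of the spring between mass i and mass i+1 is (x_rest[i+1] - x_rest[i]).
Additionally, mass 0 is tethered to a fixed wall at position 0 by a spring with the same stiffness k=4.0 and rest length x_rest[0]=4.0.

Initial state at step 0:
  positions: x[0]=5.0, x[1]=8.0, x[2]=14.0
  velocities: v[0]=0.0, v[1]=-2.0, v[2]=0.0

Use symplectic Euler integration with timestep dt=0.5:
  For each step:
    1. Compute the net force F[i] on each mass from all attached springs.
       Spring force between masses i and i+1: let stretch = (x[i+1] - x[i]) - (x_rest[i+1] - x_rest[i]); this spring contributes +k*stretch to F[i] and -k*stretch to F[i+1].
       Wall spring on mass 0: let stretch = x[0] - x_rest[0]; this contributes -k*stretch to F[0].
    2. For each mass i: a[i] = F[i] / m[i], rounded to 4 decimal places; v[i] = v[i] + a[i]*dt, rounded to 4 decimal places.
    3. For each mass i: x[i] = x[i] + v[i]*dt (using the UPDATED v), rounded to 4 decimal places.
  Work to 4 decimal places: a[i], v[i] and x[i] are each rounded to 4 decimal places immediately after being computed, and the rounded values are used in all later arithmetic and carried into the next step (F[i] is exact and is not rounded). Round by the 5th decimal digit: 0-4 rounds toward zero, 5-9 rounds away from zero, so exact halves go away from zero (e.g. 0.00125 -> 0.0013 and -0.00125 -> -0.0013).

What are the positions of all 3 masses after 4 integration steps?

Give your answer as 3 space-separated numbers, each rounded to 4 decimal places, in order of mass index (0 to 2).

Answer: 2.5000 8.7500 10.8750

Derivation:
Step 0: x=[5.0000 8.0000 14.0000] v=[0.0000 -2.0000 0.0000]
Step 1: x=[3.0000 10.0000 13.0000] v=[-4.0000 4.0000 -2.0000]
Step 2: x=[5.0000 8.0000 12.5000] v=[4.0000 -4.0000 -1.0000]
Step 3: x=[5.0000 7.5000 11.7500] v=[0.0000 -1.0000 -1.5000]
Step 4: x=[2.5000 8.7500 10.8750] v=[-5.0000 2.5000 -1.7500]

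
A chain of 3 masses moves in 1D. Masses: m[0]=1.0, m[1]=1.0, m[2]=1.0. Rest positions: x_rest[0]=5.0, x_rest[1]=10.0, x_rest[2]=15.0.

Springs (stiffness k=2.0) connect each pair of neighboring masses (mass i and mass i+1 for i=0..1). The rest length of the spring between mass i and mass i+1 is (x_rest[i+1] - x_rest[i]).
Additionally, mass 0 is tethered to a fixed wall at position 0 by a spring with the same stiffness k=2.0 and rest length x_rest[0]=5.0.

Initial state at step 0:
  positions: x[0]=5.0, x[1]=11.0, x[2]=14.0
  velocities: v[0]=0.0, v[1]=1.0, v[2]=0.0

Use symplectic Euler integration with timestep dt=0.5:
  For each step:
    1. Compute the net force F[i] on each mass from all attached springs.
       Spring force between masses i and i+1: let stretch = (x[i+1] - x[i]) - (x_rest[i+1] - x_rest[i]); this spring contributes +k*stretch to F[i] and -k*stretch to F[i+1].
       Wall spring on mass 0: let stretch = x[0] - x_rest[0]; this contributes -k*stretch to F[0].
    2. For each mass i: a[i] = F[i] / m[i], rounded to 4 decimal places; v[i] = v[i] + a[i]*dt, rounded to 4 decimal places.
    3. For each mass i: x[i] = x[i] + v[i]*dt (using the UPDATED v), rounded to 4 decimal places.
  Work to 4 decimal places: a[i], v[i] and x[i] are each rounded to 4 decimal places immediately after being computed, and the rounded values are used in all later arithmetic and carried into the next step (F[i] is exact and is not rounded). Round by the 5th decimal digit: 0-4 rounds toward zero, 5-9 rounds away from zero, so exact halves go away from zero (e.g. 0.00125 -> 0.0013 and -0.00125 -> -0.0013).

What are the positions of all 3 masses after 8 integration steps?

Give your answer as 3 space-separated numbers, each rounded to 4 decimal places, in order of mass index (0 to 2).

Step 0: x=[5.0000 11.0000 14.0000] v=[0.0000 1.0000 0.0000]
Step 1: x=[5.5000 10.0000 15.0000] v=[1.0000 -2.0000 2.0000]
Step 2: x=[5.5000 9.2500 16.0000] v=[0.0000 -1.5000 2.0000]
Step 3: x=[4.6250 10.0000 16.1250] v=[-1.7500 1.5000 0.2500]
Step 4: x=[4.1250 11.1250 15.6875] v=[-1.0000 2.2500 -0.8750]
Step 5: x=[5.0625 11.0313 15.4688] v=[1.8750 -0.1875 -0.4375]
Step 6: x=[6.4532 10.1719 15.5313] v=[2.7813 -1.7188 0.1250]
Step 7: x=[6.4766 10.1329 15.4141] v=[0.0468 -0.0781 -0.2344]
Step 8: x=[5.0899 10.9063 15.1563] v=[-2.7735 1.5468 -0.5156]

Answer: 5.0899 10.9063 15.1563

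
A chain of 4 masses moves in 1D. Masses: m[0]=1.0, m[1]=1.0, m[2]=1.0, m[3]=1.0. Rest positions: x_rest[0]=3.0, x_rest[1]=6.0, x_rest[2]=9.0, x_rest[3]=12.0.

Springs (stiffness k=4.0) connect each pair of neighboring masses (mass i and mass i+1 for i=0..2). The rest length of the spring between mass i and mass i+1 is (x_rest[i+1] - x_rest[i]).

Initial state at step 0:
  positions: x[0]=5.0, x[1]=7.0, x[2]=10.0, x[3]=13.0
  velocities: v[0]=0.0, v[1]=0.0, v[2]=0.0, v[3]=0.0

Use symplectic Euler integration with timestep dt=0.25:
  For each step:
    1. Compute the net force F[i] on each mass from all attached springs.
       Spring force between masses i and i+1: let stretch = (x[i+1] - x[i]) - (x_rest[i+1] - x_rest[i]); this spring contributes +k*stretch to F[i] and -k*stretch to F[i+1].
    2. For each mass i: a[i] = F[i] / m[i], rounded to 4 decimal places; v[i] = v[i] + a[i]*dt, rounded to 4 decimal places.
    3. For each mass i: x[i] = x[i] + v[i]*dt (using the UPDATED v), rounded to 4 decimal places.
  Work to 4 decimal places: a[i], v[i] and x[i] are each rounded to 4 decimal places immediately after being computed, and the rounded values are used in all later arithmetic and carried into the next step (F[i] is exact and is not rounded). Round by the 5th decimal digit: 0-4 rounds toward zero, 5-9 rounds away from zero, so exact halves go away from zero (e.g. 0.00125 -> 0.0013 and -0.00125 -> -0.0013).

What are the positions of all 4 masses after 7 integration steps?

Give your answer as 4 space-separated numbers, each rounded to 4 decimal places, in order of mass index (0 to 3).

Answer: 4.0530 6.7811 10.3714 13.7948

Derivation:
Step 0: x=[5.0000 7.0000 10.0000 13.0000] v=[0.0000 0.0000 0.0000 0.0000]
Step 1: x=[4.7500 7.2500 10.0000 13.0000] v=[-1.0000 1.0000 0.0000 0.0000]
Step 2: x=[4.3750 7.5625 10.0625 13.0000] v=[-1.5000 1.2500 0.2500 0.0000]
Step 3: x=[4.0469 7.7031 10.2344 13.0156] v=[-1.3125 0.5625 0.6875 0.0625]
Step 4: x=[3.8828 7.5625 10.4688 13.0859] v=[-0.6563 -0.5624 0.9374 0.2813]
Step 5: x=[3.8887 7.2286 10.6309 13.2520] v=[0.0234 -1.3358 0.6482 0.6642]
Step 6: x=[3.9795 6.9103 10.5977 13.5128] v=[0.3633 -1.2734 -0.1330 1.0431]
Step 7: x=[4.0530 6.7811 10.3714 13.7948] v=[0.2941 -0.5168 -0.9053 1.1280]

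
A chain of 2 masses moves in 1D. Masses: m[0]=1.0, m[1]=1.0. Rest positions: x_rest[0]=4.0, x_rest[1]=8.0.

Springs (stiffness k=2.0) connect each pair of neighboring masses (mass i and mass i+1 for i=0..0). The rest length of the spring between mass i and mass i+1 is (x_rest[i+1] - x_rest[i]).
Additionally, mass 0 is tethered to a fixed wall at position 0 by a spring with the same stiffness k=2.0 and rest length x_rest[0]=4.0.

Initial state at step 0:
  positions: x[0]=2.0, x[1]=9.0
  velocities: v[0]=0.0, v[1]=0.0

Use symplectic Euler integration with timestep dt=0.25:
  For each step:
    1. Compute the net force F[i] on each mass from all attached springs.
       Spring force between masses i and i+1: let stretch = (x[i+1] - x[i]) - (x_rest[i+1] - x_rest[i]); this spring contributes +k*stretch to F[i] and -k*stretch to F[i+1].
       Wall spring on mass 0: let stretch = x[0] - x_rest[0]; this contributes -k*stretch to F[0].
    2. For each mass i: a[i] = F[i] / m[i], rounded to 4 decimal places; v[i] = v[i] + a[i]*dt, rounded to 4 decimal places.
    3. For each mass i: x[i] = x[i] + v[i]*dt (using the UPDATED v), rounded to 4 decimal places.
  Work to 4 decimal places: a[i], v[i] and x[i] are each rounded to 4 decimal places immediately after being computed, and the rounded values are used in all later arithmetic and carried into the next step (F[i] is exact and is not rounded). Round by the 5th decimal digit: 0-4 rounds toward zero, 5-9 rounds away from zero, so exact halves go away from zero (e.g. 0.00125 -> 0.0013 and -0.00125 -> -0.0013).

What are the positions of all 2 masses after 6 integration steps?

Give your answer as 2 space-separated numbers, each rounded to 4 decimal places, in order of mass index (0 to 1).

Step 0: x=[2.0000 9.0000] v=[0.0000 0.0000]
Step 1: x=[2.6250 8.6250] v=[2.5000 -1.5000]
Step 2: x=[3.6719 8.0000] v=[4.1875 -2.5000]
Step 3: x=[4.8008 7.3340] v=[4.5156 -2.6641]
Step 4: x=[5.6463 6.8513] v=[3.3818 -1.9307]
Step 5: x=[5.9366 6.7180] v=[1.1612 -0.5332]
Step 6: x=[5.5825 6.9870] v=[-1.4164 1.0761]

Answer: 5.5825 6.9870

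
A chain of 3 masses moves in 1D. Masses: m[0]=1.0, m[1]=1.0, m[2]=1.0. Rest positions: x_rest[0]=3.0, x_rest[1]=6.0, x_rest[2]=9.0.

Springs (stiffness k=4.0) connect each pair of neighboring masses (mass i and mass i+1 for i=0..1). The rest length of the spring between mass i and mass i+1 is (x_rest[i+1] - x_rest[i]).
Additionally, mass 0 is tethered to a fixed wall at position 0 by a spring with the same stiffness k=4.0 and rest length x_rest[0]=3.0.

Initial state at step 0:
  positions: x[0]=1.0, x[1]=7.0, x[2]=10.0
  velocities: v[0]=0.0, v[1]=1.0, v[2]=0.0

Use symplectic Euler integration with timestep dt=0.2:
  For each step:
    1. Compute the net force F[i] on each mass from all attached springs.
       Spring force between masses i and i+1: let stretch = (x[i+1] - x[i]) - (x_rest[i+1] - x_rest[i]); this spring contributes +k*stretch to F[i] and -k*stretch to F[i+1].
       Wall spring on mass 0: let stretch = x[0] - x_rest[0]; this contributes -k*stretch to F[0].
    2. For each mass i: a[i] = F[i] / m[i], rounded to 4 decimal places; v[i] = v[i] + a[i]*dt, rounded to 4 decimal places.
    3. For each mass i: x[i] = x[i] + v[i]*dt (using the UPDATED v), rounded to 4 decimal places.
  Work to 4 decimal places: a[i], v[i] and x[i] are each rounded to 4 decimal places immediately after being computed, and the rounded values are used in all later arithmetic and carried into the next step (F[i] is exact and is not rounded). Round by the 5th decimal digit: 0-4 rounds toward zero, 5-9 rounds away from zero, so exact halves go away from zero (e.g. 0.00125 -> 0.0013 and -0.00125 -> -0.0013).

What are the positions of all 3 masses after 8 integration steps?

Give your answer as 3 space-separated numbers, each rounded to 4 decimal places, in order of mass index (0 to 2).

Step 0: x=[1.0000 7.0000 10.0000] v=[0.0000 1.0000 0.0000]
Step 1: x=[1.8000 6.7200 10.0000] v=[4.0000 -1.4000 0.0000]
Step 2: x=[3.0992 6.1776 9.9552] v=[6.4960 -2.7120 -0.2240]
Step 3: x=[4.3951 5.7471 9.7860] v=[6.4794 -2.1526 -0.8461]
Step 4: x=[5.2041 5.7465 9.4506] v=[4.0449 -0.0031 -1.6772]
Step 5: x=[5.2672 6.2518 9.0025] v=[0.3155 2.5263 -2.2405]
Step 6: x=[4.6451 7.0396 8.5943] v=[-3.1106 3.9392 -2.0411]
Step 7: x=[3.6629 7.6931 8.4173] v=[-4.9111 3.2674 -0.8849]
Step 8: x=[2.7394 7.8176 8.6044] v=[-4.6173 0.6226 0.9357]

Answer: 2.7394 7.8176 8.6044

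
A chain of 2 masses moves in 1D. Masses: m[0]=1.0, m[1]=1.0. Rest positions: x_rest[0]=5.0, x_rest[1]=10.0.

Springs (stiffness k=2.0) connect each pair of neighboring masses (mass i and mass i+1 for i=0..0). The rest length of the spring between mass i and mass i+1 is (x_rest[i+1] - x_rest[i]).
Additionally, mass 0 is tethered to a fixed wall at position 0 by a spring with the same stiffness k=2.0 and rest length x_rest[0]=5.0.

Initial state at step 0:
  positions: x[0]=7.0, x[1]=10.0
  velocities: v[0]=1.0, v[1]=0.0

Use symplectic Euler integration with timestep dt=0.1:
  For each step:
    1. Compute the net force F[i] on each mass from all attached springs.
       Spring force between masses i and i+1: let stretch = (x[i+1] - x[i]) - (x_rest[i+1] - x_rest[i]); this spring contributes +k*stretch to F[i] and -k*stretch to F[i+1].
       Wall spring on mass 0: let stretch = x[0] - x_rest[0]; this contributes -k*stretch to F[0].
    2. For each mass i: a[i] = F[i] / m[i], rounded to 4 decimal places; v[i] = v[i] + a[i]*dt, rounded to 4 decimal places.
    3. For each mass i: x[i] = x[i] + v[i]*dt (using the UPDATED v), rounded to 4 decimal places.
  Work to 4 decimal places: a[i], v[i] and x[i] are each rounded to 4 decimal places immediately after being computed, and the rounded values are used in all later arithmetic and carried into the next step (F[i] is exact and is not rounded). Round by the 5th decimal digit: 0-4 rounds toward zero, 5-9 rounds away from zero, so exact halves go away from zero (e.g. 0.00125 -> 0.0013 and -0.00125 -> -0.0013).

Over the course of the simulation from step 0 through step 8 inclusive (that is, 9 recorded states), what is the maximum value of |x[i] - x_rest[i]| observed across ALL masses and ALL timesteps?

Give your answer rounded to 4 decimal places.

Answer: 2.0200

Derivation:
Step 0: x=[7.0000 10.0000] v=[1.0000 0.0000]
Step 1: x=[7.0200 10.0400] v=[0.2000 0.4000]
Step 2: x=[6.9600 10.1196] v=[-0.6000 0.7960]
Step 3: x=[6.8240 10.2360] v=[-1.3601 1.1641]
Step 4: x=[6.6198 10.3842] v=[-2.0425 1.4817]
Step 5: x=[6.3584 10.5571] v=[-2.6136 1.7288]
Step 6: x=[6.0539 10.7460] v=[-3.0455 1.8891]
Step 7: x=[5.7221 10.9411] v=[-3.3179 1.9507]
Step 8: x=[5.3803 11.1318] v=[-3.4185 1.9069]
Max displacement = 2.0200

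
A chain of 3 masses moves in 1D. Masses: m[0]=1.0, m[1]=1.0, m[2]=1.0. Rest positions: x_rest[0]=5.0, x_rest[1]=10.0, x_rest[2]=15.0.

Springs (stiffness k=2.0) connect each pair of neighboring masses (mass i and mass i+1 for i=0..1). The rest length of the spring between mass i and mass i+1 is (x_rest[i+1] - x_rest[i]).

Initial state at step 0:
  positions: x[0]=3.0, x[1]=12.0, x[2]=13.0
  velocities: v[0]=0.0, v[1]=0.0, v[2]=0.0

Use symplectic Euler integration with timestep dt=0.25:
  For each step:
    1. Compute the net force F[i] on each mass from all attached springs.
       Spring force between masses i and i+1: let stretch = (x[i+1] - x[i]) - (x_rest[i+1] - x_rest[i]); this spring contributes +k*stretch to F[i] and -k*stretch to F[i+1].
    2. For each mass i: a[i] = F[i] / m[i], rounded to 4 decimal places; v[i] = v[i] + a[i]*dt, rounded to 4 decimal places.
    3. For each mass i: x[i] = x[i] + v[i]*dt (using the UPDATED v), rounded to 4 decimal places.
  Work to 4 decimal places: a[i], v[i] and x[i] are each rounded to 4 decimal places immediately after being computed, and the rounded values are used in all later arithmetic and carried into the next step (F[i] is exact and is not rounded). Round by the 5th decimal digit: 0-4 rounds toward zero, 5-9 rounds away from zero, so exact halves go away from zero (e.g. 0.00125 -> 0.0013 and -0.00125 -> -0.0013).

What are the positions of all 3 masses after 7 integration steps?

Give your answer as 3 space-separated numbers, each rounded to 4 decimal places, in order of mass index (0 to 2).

Step 0: x=[3.0000 12.0000 13.0000] v=[0.0000 0.0000 0.0000]
Step 1: x=[3.5000 11.0000 13.5000] v=[2.0000 -4.0000 2.0000]
Step 2: x=[4.3125 9.3750 14.3125] v=[3.2500 -6.5000 3.2500]
Step 3: x=[5.1328 7.7344 15.1328] v=[3.2813 -6.5625 3.2813]
Step 4: x=[5.6533 6.6934 15.6533] v=[2.0821 -4.1641 2.0821]
Step 5: x=[5.6789 6.6424 15.6789] v=[0.1022 -0.2042 0.1022]
Step 6: x=[5.1999 7.6005 15.1999] v=[-1.9161 3.8323 -1.9161]
Step 7: x=[4.3960 9.2084 14.3960] v=[-3.2158 6.4317 -3.2158]

Answer: 4.3960 9.2084 14.3960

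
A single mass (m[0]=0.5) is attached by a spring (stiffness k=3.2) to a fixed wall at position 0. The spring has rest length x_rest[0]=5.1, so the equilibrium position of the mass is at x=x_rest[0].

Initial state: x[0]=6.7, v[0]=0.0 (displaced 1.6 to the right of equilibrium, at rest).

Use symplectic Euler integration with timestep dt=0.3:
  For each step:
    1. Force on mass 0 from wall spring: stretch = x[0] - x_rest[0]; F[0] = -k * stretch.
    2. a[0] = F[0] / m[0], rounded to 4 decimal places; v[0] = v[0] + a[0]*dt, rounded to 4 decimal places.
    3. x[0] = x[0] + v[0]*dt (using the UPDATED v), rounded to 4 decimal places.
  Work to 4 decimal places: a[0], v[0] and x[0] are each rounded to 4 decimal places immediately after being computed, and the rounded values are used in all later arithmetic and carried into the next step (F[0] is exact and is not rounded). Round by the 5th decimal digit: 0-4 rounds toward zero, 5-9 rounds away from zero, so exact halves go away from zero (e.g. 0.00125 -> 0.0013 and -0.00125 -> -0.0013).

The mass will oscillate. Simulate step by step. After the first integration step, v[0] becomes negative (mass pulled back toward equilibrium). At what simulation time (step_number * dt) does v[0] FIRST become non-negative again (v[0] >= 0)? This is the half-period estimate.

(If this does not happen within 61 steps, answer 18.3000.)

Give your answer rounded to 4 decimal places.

Step 0: x=[6.7000] v=[0.0000]
Step 1: x=[5.7784] v=[-3.0720]
Step 2: x=[4.4661] v=[-4.3745]
Step 3: x=[3.5189] v=[-3.1574]
Step 4: x=[3.4824] v=[-0.1217]
Step 5: x=[4.3776] v=[2.9841]
First v>=0 after going negative at step 5, time=1.5000

Answer: 1.5000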